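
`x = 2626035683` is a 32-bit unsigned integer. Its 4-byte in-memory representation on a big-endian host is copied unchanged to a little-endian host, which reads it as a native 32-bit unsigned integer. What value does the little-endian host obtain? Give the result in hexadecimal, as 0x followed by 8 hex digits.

0xE31F869C

2626035683 in 32-bit hexadecimal is 0x9C861FE3.
Stored big-endian, the bytes at ascending addresses are 9C 86 1F E3.
Read back as little-endian, the first byte is least significant, giving 0xE31F869C.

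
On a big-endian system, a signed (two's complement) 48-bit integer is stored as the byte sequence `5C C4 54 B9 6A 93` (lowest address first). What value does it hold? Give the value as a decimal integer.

Big-endian: lowest address holds the most-significant byte.
The bytes are already most-significant first: 0x5CC454B96A93.
0x5CC454B96A93 = 101998304782995.

101998304782995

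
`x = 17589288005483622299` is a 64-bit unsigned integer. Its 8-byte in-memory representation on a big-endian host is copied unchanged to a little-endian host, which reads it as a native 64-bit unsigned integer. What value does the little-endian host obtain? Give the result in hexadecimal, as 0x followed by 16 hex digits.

17589288005483622299 in 64-bit hexadecimal is 0xF419B43FBAE3EF9B.
Stored big-endian, the bytes at ascending addresses are F4 19 B4 3F BA E3 EF 9B.
Read back as little-endian, the first byte is least significant, giving 0x9BEFE3BA3FB419F4.

0x9BEFE3BA3FB419F4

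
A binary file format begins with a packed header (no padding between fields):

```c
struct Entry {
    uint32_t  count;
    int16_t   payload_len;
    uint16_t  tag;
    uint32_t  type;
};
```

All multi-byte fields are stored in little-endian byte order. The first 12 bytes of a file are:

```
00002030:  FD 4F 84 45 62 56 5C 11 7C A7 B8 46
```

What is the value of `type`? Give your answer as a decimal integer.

`type` follows `count` (4 B), `payload_len` (2 B), `tag` (2 B), so it starts at offset 4 + 2 + 2 = 8 and occupies 4 bytes.
Bytes at offsets 8..11: 7C A7 B8 46.
Little-endian: lowest address holds the least-significant byte.
Reassemble most-significant byte first: 46 B8 A7 7C → 0x46B8A77C.
0x46B8A77C = 1186506620.

1186506620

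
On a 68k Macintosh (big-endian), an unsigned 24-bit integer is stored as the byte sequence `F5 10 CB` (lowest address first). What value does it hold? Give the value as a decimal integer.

16060619

Big-endian stores the most-significant byte at the lowest address.
The bytes are already most-significant first: 0xF510CB.
0xF510CB = 16060619.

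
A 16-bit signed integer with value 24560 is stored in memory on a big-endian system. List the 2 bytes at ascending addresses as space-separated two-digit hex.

24560 in hexadecimal, padded to 16 bits, is 0x5FF0.
Split into bytes (most-significant first): 5F F0.
Big-endian: lowest address holds the most-significant byte.
So the memory order matches the most-significant-first order: 5F F0.

5F F0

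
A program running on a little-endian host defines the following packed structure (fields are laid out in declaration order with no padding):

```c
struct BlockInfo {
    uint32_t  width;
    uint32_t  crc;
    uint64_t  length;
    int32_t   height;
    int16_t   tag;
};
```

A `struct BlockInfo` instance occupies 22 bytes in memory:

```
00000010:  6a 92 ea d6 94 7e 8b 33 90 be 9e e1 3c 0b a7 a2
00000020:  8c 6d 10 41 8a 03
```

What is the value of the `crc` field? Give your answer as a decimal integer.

864779924

`crc` follows `width` (4 bytes), so it starts at byte offset 4 and occupies 4 bytes.
Bytes at offsets 4..7: 94 7E 8B 33.
In little-endian order the low byte comes first in memory.
Reassemble most-significant byte first: 33 8B 7E 94 → 0x338B7E94.
0x338B7E94 = 864779924.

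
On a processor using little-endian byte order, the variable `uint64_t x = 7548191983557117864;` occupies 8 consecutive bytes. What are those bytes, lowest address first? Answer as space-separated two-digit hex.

A8 87 5F F4 9D 90 C0 68

7548191983557117864 in hexadecimal, padded to 64 bits, is 0x68C0909DF45F87A8.
Split into bytes (most-significant first): 68 C0 90 9D F4 5F 87 A8.
In little-endian order the low byte comes first in memory.
So at ascending addresses the bytes are A8 87 5F F4 9D 90 C0 68.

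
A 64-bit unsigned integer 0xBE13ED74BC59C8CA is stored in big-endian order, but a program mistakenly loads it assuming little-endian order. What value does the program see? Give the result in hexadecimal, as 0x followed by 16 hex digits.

Stored big-endian, the bytes at ascending addresses are BE 13 ED 74 BC 59 C8 CA.
Read back as little-endian, the first byte is least significant, giving 0xCAC859BC74ED13BE.

0xCAC859BC74ED13BE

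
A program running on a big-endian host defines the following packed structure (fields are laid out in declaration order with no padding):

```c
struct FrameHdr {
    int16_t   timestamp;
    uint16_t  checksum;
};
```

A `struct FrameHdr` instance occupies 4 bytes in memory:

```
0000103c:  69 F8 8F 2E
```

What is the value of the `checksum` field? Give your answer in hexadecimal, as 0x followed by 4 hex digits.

0x8F2E

`checksum` follows `timestamp` (2 bytes), so it starts at byte offset 2 and occupies 2 bytes.
Bytes at offsets 2..3: 8F 2E.
Big-endian: lowest address holds the most-significant byte.
The bytes are already most-significant first: 0x8F2E.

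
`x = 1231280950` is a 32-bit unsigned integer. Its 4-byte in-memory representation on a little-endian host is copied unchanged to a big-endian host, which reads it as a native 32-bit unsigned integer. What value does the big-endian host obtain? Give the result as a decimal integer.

1231280950 in 32-bit hexadecimal is 0x4963DB36.
Stored little-endian, the bytes at ascending addresses are 36 DB 63 49.
Read back as big-endian, the last byte is least significant, giving 0x36DB6349.
0x36DB6349 = 920347465.

920347465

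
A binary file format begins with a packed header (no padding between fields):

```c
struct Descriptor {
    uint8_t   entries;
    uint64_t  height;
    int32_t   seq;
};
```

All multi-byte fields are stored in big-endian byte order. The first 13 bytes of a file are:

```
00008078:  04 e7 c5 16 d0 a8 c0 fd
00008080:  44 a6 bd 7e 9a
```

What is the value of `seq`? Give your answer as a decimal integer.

-1497530726

`seq` follows `entries` (1 B), `height` (8 B), so it starts at offset 1 + 8 = 9 and occupies 4 bytes.
Bytes at offsets 9..12: A6 BD 7E 9A.
In big-endian order the high byte comes first in memory.
The bytes are already most-significant first: 0xA6BD7E9A.
Top bit is set, so as a signed 32-bit value this is 0xA6BD7E9A − 2^32 = -1497530726.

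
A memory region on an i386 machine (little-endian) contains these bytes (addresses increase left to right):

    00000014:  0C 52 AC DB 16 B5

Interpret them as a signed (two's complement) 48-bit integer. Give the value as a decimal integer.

-82365197299188

Little-endian stores the least-significant byte at the lowest address.
Reassemble most-significant byte first: B5 16 DB AC 52 0C → 0xB516DBAC520C.
Top bit is set, so as a signed 48-bit value this is 0xB516DBAC520C − 2^48 = -82365197299188.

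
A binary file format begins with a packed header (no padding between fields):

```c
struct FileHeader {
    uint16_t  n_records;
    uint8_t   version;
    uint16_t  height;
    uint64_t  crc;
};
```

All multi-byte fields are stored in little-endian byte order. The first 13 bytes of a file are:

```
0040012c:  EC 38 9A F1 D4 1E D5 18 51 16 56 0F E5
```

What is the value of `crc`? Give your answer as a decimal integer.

`crc` follows `n_records` (2 B), `version` (1 B), `height` (2 B), so it starts at offset 2 + 1 + 2 = 5 and occupies 8 bytes.
Bytes at offsets 5..12: 1E D5 18 51 16 56 0F E5.
Little-endian stores the least-significant byte at the lowest address.
Reassemble most-significant byte first: E5 0F 56 16 51 18 D5 1E → 0xE50F56165118D51E.
0xE50F56165118D51E = 16505505813186008350.

16505505813186008350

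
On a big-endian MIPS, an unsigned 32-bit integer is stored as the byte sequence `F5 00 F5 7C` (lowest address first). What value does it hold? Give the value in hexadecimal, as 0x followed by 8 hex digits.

In big-endian order the high byte comes first in memory.
The bytes are already most-significant first: 0xF500F57C.

0xF500F57C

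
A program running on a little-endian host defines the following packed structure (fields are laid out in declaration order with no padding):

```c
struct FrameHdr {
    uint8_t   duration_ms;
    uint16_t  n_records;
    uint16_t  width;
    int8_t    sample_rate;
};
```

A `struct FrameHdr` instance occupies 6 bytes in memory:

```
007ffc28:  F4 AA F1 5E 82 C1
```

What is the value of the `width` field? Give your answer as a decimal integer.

33374

`width` follows `duration_ms` (1 B), `n_records` (2 B), so it starts at offset 1 + 2 = 3 and occupies 2 bytes.
Bytes at offsets 3..4: 5E 82.
Little-endian: lowest address holds the least-significant byte.
Reassemble most-significant byte first: 82 5E → 0x825E.
0x825E = 33374.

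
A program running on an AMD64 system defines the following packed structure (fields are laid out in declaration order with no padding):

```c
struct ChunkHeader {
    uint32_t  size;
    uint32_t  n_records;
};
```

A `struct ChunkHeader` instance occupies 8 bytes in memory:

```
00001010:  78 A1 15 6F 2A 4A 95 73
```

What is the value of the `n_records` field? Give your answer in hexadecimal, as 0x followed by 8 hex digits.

`n_records` follows `size` (4 bytes), so it starts at byte offset 4 and occupies 4 bytes.
Bytes at offsets 4..7: 2A 4A 95 73.
Little-endian: lowest address holds the least-significant byte.
Reassemble most-significant byte first: 73 95 4A 2A → 0x73954A2A.

0x73954A2A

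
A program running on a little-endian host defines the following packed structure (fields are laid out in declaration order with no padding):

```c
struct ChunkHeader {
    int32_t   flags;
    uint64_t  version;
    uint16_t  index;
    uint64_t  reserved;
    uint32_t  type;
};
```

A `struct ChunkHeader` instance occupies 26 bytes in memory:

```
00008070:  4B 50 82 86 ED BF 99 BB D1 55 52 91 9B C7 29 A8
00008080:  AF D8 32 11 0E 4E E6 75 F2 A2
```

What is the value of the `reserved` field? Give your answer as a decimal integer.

`reserved` follows `flags` (4 B), `version` (8 B), `index` (2 B), so it starts at offset 4 + 8 + 2 = 14 and occupies 8 bytes.
Bytes at offsets 14..21: 29 A8 AF D8 32 11 0E 4E.
In little-endian order the low byte comes first in memory.
Reassemble most-significant byte first: 4E 0E 11 32 D8 AF A8 29 → 0x4E0E1132D8AFA829.
0x4E0E1132D8AFA829 = 5624451894713755689.

5624451894713755689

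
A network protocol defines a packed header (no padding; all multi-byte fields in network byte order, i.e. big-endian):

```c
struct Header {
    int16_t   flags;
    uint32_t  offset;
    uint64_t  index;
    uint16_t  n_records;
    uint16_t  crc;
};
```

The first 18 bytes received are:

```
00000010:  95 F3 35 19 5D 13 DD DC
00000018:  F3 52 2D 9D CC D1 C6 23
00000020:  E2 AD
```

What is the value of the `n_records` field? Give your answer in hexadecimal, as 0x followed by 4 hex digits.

0xC623

`n_records` follows `flags` (2 B), `offset` (4 B), `index` (8 B), so it starts at offset 2 + 4 + 8 = 14 and occupies 2 bytes.
Bytes at offsets 14..15: C6 23.
Big-endian stores the most-significant byte at the lowest address.
The bytes are already most-significant first: 0xC623.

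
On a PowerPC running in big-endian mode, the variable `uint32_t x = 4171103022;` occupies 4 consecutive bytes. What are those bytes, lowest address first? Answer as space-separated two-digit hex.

4171103022 in hexadecimal, padded to 32 bits, is 0xF89DFB2E.
Split into bytes (most-significant first): F8 9D FB 2E.
Big-endian: lowest address holds the most-significant byte.
So the memory order matches the most-significant-first order: F8 9D FB 2E.

F8 9D FB 2E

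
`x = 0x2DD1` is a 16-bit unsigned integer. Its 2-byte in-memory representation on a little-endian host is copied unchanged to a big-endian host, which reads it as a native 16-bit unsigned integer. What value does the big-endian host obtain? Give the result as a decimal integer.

53549

Stored little-endian, the bytes at ascending addresses are D1 2D.
Read back as big-endian, the last byte is least significant, giving 0xD12D.
0xD12D = 53549.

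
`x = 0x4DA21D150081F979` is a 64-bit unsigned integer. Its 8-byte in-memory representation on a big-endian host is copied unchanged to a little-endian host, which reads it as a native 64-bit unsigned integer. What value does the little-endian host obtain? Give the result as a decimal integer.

8789197985144480333

Stored big-endian, the bytes at ascending addresses are 4D A2 1D 15 00 81 F9 79.
Read back as little-endian, the first byte is least significant, giving 0x79F98100151DA24D.
0x79F98100151DA24D = 8789197985144480333.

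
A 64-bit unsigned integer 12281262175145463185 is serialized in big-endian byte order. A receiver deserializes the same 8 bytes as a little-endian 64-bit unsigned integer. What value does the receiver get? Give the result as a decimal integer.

12281262175145463185 in 64-bit hexadecimal is 0xAA6FCEE11EFC8D91.
Stored big-endian, the bytes at ascending addresses are AA 6F CE E1 1E FC 8D 91.
Read back as little-endian, the first byte is least significant, giving 0x918DFC1EE1CE6FAA.
0x918DFC1EE1CE6FAA = 10488316316783374250.

10488316316783374250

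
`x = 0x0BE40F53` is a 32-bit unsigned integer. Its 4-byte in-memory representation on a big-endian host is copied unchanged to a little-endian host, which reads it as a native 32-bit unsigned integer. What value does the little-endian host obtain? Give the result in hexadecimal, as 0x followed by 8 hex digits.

0x530FE40B

Stored big-endian, the bytes at ascending addresses are 0B E4 0F 53.
Read back as little-endian, the first byte is least significant, giving 0x530FE40B.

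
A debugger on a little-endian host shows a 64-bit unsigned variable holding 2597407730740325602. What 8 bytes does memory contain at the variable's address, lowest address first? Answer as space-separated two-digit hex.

2597407730740325602 in hexadecimal, padded to 64 bits, is 0x240BD891C7A16CE2.
Split into bytes (most-significant first): 24 0B D8 91 C7 A1 6C E2.
Little-endian stores the least-significant byte at the lowest address.
So at ascending addresses the bytes are E2 6C A1 C7 91 D8 0B 24.

E2 6C A1 C7 91 D8 0B 24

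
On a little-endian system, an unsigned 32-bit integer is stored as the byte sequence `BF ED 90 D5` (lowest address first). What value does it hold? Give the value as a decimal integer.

3583045055

Little-endian stores the least-significant byte at the lowest address.
Reassemble most-significant byte first: D5 90 ED BF → 0xD590EDBF.
0xD590EDBF = 3583045055.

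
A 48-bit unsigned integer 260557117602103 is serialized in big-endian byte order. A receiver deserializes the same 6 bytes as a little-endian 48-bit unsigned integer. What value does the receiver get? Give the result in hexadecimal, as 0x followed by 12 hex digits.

0x373970AEF9EC

260557117602103 in 48-bit hexadecimal is 0xECF9AE703937.
Stored big-endian, the bytes at ascending addresses are EC F9 AE 70 39 37.
Read back as little-endian, the first byte is least significant, giving 0x373970AEF9EC.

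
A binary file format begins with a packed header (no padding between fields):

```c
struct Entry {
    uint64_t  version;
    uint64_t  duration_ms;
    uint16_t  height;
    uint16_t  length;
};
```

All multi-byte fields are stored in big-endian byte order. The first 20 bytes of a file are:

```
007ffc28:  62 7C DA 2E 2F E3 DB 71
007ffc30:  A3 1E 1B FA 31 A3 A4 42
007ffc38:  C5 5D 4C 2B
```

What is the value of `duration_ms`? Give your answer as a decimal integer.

11753862838872155202

`duration_ms` follows `version` (8 bytes), so it starts at byte offset 8 and occupies 8 bytes.
Bytes at offsets 8..15: A3 1E 1B FA 31 A3 A4 42.
Big-endian stores the most-significant byte at the lowest address.
The bytes are already most-significant first: 0xA31E1BFA31A3A442.
0xA31E1BFA31A3A442 = 11753862838872155202.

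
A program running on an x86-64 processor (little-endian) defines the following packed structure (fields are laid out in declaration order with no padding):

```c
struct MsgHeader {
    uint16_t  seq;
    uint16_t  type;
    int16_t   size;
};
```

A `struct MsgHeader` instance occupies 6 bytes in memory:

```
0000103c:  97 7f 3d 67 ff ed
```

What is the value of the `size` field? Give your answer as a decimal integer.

-4609

`size` follows `seq` (2 B), `type` (2 B), so it starts at offset 2 + 2 = 4 and occupies 2 bytes.
Bytes at offsets 4..5: FF ED.
In little-endian order the low byte comes first in memory.
Reassemble most-significant byte first: ED FF → 0xEDFF.
Top bit is set, so as a signed 16-bit value this is 0xEDFF − 2^16 = -4609.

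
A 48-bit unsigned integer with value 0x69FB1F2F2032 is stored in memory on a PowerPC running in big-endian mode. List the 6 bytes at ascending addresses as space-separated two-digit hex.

69 FB 1F 2F 20 32

Split into bytes (most-significant first): 69 FB 1F 2F 20 32.
In big-endian order the high byte comes first in memory.
So the memory order matches the most-significant-first order: 69 FB 1F 2F 20 32.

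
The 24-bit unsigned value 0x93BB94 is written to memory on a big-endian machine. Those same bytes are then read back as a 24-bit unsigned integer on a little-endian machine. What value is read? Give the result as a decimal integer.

9747347

Stored big-endian, the bytes at ascending addresses are 93 BB 94.
Read back as little-endian, the first byte is least significant, giving 0x94BB93.
0x94BB93 = 9747347.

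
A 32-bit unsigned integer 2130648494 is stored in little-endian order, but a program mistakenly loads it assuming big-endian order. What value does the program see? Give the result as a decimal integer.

2921201534

2130648494 in 32-bit hexadecimal is 0x7EFF1DAE.
Stored little-endian, the bytes at ascending addresses are AE 1D FF 7E.
Read back as big-endian, the last byte is least significant, giving 0xAE1DFF7E.
0xAE1DFF7E = 2921201534.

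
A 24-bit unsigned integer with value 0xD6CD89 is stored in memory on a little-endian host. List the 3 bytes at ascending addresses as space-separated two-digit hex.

89 CD D6

Split into bytes (most-significant first): D6 CD 89.
Little-endian: lowest address holds the least-significant byte.
So at ascending addresses the bytes are 89 CD D6.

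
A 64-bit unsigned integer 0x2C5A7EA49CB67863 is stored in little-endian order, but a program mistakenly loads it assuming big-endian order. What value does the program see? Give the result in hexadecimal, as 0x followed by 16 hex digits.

0x6378B69CA47E5A2C

Stored little-endian, the bytes at ascending addresses are 63 78 B6 9C A4 7E 5A 2C.
Read back as big-endian, the last byte is least significant, giving 0x6378B69CA47E5A2C.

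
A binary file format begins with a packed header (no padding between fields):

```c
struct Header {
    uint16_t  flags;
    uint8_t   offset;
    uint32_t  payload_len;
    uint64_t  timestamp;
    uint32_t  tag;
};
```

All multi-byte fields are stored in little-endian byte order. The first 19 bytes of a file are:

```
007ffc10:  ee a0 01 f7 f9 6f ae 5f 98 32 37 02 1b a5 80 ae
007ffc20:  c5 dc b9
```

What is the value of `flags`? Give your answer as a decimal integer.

`flags` is the first field, at byte offset 0, occupying 2 bytes.
Bytes at offsets 0..1: EE A0.
Little-endian stores the least-significant byte at the lowest address.
Reassemble most-significant byte first: A0 EE → 0xA0EE.
0xA0EE = 41198.

41198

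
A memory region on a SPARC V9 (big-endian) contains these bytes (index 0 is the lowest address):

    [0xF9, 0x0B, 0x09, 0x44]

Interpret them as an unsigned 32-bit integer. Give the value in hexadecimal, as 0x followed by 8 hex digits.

0xF90B0944

Big-endian stores the most-significant byte at the lowest address.
The bytes are already most-significant first: 0xF90B0944.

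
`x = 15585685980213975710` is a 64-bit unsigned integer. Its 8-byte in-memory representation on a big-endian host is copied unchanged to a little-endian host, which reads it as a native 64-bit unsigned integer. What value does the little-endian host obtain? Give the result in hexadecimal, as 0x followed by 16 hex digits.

15585685980213975710 in 64-bit hexadecimal is 0xD84B7AD28F709A9E.
Stored big-endian, the bytes at ascending addresses are D8 4B 7A D2 8F 70 9A 9E.
Read back as little-endian, the first byte is least significant, giving 0x9E9A708FD27A4BD8.

0x9E9A708FD27A4BD8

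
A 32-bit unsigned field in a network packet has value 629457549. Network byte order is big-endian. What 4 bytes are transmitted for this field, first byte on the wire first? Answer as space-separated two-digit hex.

25 84 C2 8D

629457549 in hexadecimal, padded to 32 bits, is 0x2584C28D.
Split into bytes (most-significant first): 25 84 C2 8D.
Big-endian: lowest address holds the most-significant byte.
So the memory order matches the most-significant-first order: 25 84 C2 8D.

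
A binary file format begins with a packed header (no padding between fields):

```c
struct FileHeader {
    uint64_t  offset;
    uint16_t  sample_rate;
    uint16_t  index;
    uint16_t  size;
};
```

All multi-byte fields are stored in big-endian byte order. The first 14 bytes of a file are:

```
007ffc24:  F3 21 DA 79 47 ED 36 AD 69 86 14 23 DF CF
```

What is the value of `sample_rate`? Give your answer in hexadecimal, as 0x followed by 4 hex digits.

`sample_rate` follows `offset` (8 bytes), so it starts at byte offset 8 and occupies 2 bytes.
Bytes at offsets 8..9: 69 86.
In big-endian order the high byte comes first in memory.
The bytes are already most-significant first: 0x6986.

0x6986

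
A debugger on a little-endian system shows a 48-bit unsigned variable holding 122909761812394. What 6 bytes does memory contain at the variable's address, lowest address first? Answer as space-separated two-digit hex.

AA 37 B1 28 C9 6F

122909761812394 in hexadecimal, padded to 48 bits, is 0x6FC928B137AA.
Split into bytes (most-significant first): 6F C9 28 B1 37 AA.
In little-endian order the low byte comes first in memory.
So at ascending addresses the bytes are AA 37 B1 28 C9 6F.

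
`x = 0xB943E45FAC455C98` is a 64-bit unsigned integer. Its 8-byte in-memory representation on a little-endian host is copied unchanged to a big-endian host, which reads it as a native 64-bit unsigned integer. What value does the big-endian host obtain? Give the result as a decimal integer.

Stored little-endian, the bytes at ascending addresses are 98 5C 45 AC 5F E4 43 B9.
Read back as big-endian, the last byte is least significant, giving 0x985C45AC5FE443B9.
0x985C45AC5FE443B9 = 10978726598267913145.

10978726598267913145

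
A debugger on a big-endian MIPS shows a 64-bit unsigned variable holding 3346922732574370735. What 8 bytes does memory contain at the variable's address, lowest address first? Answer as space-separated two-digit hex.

3346922732574370735 in hexadecimal, padded to 64 bits, is 0x2E72A87E15C66BAF.
Split into bytes (most-significant first): 2E 72 A8 7E 15 C6 6B AF.
Big-endian stores the most-significant byte at the lowest address.
So the memory order matches the most-significant-first order: 2E 72 A8 7E 15 C6 6B AF.

2E 72 A8 7E 15 C6 6B AF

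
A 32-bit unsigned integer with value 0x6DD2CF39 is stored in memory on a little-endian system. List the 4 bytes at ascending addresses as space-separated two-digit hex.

39 CF D2 6D

Split into bytes (most-significant first): 6D D2 CF 39.
Little-endian: lowest address holds the least-significant byte.
So at ascending addresses the bytes are 39 CF D2 6D.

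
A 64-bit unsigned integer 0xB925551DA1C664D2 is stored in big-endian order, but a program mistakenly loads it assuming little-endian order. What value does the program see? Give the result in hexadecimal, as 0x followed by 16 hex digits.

Stored big-endian, the bytes at ascending addresses are B9 25 55 1D A1 C6 64 D2.
Read back as little-endian, the first byte is least significant, giving 0xD264C6A11D5525B9.

0xD264C6A11D5525B9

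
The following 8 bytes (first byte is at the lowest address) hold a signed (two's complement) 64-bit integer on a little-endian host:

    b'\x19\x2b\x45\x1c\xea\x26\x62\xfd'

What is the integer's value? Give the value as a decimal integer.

-188545447457641703

Little-endian: lowest address holds the least-significant byte.
Reassemble most-significant byte first: FD 62 26 EA 1C 45 2B 19 → 0xFD6226EA1C452B19.
Top bit is set, so as a signed 64-bit value this is 0xFD6226EA1C452B19 − 2^64 = -188545447457641703.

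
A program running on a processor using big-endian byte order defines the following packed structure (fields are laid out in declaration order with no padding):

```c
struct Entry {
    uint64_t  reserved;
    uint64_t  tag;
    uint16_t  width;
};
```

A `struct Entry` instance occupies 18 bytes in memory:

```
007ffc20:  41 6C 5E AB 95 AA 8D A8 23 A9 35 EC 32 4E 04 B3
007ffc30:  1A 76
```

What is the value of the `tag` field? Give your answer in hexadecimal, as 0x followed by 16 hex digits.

`tag` follows `reserved` (8 bytes), so it starts at byte offset 8 and occupies 8 bytes.
Bytes at offsets 8..15: 23 A9 35 EC 32 4E 04 B3.
In big-endian order the high byte comes first in memory.
The bytes are already most-significant first: 0x23A935EC324E04B3.

0x23A935EC324E04B3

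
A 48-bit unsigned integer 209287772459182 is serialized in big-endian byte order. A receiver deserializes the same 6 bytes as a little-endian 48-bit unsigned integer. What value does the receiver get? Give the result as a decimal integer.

191660056860862

209287772459182 in 48-bit hexadecimal is 0xBE589B5550AE.
Stored big-endian, the bytes at ascending addresses are BE 58 9B 55 50 AE.
Read back as little-endian, the first byte is least significant, giving 0xAE50559B58BE.
0xAE50559B58BE = 191660056860862.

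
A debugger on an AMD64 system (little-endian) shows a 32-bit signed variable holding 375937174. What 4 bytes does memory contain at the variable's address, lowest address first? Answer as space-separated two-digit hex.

96 58 68 16

375937174 in hexadecimal, padded to 32 bits, is 0x16685896.
Split into bytes (most-significant first): 16 68 58 96.
Little-endian: lowest address holds the least-significant byte.
So at ascending addresses the bytes are 96 58 68 16.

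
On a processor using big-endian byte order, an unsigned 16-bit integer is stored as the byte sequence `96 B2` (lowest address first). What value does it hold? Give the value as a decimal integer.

Big-endian stores the most-significant byte at the lowest address.
The bytes are already most-significant first: 0x96B2.
0x96B2 = 38578.

38578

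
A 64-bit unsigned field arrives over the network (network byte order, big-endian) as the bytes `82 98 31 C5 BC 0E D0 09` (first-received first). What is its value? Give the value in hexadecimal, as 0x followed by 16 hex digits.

0x829831C5BC0ED009

Big-endian: lowest address holds the most-significant byte.
The bytes are already most-significant first: 0x829831C5BC0ED009.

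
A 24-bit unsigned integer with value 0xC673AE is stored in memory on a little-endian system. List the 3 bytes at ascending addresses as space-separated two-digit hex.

Split into bytes (most-significant first): C6 73 AE.
In little-endian order the low byte comes first in memory.
So at ascending addresses the bytes are AE 73 C6.

AE 73 C6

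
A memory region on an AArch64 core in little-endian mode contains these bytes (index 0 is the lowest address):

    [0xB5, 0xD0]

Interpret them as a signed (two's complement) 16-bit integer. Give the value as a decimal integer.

-12107

Little-endian: lowest address holds the least-significant byte.
Reassemble most-significant byte first: D0 B5 → 0xD0B5.
Top bit is set, so as a signed 16-bit value this is 0xD0B5 − 2^16 = -12107.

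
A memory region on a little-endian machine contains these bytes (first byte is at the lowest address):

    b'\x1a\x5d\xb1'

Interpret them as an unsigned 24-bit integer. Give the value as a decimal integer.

11623706

In little-endian order the low byte comes first in memory.
Reassemble most-significant byte first: B1 5D 1A → 0xB15D1A.
0xB15D1A = 11623706.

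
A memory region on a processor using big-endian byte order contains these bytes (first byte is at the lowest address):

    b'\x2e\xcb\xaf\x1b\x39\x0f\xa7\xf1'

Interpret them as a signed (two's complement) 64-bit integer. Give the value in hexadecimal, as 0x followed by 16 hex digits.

In big-endian order the high byte comes first in memory.
The bytes are already most-significant first: 0x2ECBAF1B390FA7F1.

0x2ECBAF1B390FA7F1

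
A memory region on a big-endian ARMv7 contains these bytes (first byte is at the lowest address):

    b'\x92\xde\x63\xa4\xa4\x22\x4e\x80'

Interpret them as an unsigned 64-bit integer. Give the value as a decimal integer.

10583005733146742400

Big-endian stores the most-significant byte at the lowest address.
The bytes are already most-significant first: 0x92DE63A4A4224E80.
0x92DE63A4A4224E80 = 10583005733146742400.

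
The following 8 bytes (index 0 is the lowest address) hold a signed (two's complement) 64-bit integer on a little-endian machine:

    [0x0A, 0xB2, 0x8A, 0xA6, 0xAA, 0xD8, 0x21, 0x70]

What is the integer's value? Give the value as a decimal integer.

In little-endian order the low byte comes first in memory.
Reassemble most-significant byte first: 70 21 D8 AA A6 8A B2 0A → 0x7021D8AAA68AB20A.
0x7021D8AAA68AB20A = 8079977433929527818.

8079977433929527818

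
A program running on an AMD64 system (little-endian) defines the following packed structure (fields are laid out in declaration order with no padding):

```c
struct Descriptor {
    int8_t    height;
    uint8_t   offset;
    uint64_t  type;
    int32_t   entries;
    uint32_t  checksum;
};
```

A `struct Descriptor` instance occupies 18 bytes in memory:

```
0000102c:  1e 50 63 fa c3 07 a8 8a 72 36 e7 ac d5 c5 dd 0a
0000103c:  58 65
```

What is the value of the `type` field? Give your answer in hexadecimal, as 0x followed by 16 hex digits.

`type` follows `height` (1 B), `offset` (1 B), so it starts at offset 1 + 1 = 2 and occupies 8 bytes.
Bytes at offsets 2..9: 63 FA C3 07 A8 8A 72 36.
Little-endian: lowest address holds the least-significant byte.
Reassemble most-significant byte first: 36 72 8A A8 07 C3 FA 63 → 0x36728AA807C3FA63.

0x36728AA807C3FA63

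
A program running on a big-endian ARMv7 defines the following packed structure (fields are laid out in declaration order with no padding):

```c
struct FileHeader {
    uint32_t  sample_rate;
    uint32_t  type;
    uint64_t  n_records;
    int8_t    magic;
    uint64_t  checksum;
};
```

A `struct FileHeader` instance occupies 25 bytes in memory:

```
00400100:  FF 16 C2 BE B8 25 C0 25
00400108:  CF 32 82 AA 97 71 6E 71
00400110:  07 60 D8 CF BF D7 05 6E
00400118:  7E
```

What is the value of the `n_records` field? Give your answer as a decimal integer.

`n_records` follows `sample_rate` (4 B), `type` (4 B), so it starts at offset 4 + 4 = 8 and occupies 8 bytes.
Bytes at offsets 8..15: CF 32 82 AA 97 71 6E 71.
In big-endian order the high byte comes first in memory.
The bytes are already most-significant first: 0xCF3282AA97716E71.
0xCF3282AA97716E71 = 14930139383883460209.

14930139383883460209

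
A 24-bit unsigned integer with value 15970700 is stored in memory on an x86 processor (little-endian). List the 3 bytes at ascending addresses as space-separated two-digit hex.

8C B1 F3

15970700 in hexadecimal, padded to 24 bits, is 0xF3B18C.
Split into bytes (most-significant first): F3 B1 8C.
In little-endian order the low byte comes first in memory.
So at ascending addresses the bytes are 8C B1 F3.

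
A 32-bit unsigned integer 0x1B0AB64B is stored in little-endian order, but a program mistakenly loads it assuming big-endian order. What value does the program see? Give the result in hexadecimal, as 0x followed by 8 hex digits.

Stored little-endian, the bytes at ascending addresses are 4B B6 0A 1B.
Read back as big-endian, the last byte is least significant, giving 0x4BB60A1B.

0x4BB60A1B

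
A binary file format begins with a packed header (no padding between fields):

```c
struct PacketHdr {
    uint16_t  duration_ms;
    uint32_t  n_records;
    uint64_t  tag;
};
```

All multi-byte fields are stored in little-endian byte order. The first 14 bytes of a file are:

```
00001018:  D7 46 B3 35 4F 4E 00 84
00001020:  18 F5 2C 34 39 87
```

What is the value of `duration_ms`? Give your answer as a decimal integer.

18135

`duration_ms` is the first field, at byte offset 0, occupying 2 bytes.
Bytes at offsets 0..1: D7 46.
Little-endian: lowest address holds the least-significant byte.
Reassemble most-significant byte first: 46 D7 → 0x46D7.
0x46D7 = 18135.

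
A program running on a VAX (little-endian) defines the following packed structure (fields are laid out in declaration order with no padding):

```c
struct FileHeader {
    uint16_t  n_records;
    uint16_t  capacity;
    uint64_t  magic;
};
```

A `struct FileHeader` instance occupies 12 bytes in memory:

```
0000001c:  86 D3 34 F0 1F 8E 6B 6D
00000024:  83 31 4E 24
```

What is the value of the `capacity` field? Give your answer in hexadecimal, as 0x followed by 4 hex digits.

`capacity` follows `n_records` (2 bytes), so it starts at byte offset 2 and occupies 2 bytes.
Bytes at offsets 2..3: 34 F0.
Little-endian: lowest address holds the least-significant byte.
Reassemble most-significant byte first: F0 34 → 0xF034.

0xF034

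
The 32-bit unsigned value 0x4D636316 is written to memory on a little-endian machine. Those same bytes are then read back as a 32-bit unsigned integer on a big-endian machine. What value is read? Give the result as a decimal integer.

Stored little-endian, the bytes at ascending addresses are 16 63 63 4D.
Read back as big-endian, the last byte is least significant, giving 0x1663634D.
0x1663634D = 375612237.

375612237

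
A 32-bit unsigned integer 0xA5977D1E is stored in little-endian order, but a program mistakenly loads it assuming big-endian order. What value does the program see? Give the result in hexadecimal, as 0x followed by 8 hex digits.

0x1E7D97A5

Stored little-endian, the bytes at ascending addresses are 1E 7D 97 A5.
Read back as big-endian, the last byte is least significant, giving 0x1E7D97A5.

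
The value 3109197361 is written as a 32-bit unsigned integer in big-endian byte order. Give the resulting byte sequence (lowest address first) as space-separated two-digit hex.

B9 52 96 31

3109197361 in hexadecimal, padded to 32 bits, is 0xB9529631.
Split into bytes (most-significant first): B9 52 96 31.
Big-endian stores the most-significant byte at the lowest address.
So the memory order matches the most-significant-first order: B9 52 96 31.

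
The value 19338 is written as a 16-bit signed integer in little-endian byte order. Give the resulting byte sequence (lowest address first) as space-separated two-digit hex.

19338 in hexadecimal, padded to 16 bits, is 0x4B8A.
Split into bytes (most-significant first): 4B 8A.
In little-endian order the low byte comes first in memory.
So at ascending addresses the bytes are 8A 4B.

8A 4B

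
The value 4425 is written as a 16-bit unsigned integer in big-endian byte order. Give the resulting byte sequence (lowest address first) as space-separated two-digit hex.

4425 in hexadecimal, padded to 16 bits, is 0x1149.
Split into bytes (most-significant first): 11 49.
Big-endian: lowest address holds the most-significant byte.
So the memory order matches the most-significant-first order: 11 49.

11 49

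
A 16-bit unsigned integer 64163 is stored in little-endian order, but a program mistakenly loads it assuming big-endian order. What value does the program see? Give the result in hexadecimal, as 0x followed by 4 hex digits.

64163 in 16-bit hexadecimal is 0xFAA3.
Stored little-endian, the bytes at ascending addresses are A3 FA.
Read back as big-endian, the last byte is least significant, giving 0xA3FA.

0xA3FA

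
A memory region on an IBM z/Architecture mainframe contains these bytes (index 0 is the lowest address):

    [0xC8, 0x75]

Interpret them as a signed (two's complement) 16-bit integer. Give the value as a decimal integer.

Big-endian stores the most-significant byte at the lowest address.
The bytes are already most-significant first: 0xC875.
Top bit is set, so as a signed 16-bit value this is 0xC875 − 2^16 = -14219.

-14219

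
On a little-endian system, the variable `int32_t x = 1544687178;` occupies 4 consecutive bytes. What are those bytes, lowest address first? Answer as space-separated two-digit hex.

1544687178 in hexadecimal, padded to 32 bits, is 0x5C120E4A.
Split into bytes (most-significant first): 5C 12 0E 4A.
Little-endian: lowest address holds the least-significant byte.
So at ascending addresses the bytes are 4A 0E 12 5C.

4A 0E 12 5C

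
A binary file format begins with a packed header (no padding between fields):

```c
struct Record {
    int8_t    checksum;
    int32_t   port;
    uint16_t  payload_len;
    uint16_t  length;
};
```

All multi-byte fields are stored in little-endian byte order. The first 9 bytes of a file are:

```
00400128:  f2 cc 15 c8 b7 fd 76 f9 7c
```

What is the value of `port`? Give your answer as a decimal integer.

-1211623988

`port` follows `checksum` (1 byte), so it starts at byte offset 1 and occupies 4 bytes.
Bytes at offsets 1..4: CC 15 C8 B7.
Little-endian: lowest address holds the least-significant byte.
Reassemble most-significant byte first: B7 C8 15 CC → 0xB7C815CC.
Top bit is set, so as a signed 32-bit value this is 0xB7C815CC − 2^32 = -1211623988.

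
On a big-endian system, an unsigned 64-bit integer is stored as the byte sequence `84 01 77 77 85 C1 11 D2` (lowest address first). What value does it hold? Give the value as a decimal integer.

In big-endian order the high byte comes first in memory.
The bytes are already most-significant first: 0x8401777785C111D2.
0x8401777785C111D2 = 9512015243212034514.

9512015243212034514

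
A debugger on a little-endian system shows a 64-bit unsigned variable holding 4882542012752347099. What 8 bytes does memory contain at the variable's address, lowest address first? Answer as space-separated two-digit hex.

DB 3F 06 7F 17 46 C2 43

4882542012752347099 in hexadecimal, padded to 64 bits, is 0x43C246177F063FDB.
Split into bytes (most-significant first): 43 C2 46 17 7F 06 3F DB.
In little-endian order the low byte comes first in memory.
So at ascending addresses the bytes are DB 3F 06 7F 17 46 C2 43.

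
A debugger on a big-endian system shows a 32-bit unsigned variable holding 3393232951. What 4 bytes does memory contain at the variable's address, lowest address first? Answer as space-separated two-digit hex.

3393232951 in hexadecimal, padded to 32 bits, is 0xCA40A037.
Split into bytes (most-significant first): CA 40 A0 37.
In big-endian order the high byte comes first in memory.
So the memory order matches the most-significant-first order: CA 40 A0 37.

CA 40 A0 37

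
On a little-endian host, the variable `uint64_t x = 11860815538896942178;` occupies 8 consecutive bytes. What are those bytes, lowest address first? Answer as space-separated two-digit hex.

62 B4 62 2E E4 14 9A A4

11860815538896942178 in hexadecimal, padded to 64 bits, is 0xA49A14E42E62B462.
Split into bytes (most-significant first): A4 9A 14 E4 2E 62 B4 62.
Little-endian stores the least-significant byte at the lowest address.
So at ascending addresses the bytes are 62 B4 62 2E E4 14 9A A4.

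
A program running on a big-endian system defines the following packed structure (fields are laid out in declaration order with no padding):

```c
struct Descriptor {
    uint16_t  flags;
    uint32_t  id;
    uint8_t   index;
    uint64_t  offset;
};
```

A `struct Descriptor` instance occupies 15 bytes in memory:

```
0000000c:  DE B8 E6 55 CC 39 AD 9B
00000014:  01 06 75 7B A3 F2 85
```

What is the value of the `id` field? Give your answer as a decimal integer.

3864382521

`id` follows `flags` (2 bytes), so it starts at byte offset 2 and occupies 4 bytes.
Bytes at offsets 2..5: E6 55 CC 39.
In big-endian order the high byte comes first in memory.
The bytes are already most-significant first: 0xE655CC39.
0xE655CC39 = 3864382521.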